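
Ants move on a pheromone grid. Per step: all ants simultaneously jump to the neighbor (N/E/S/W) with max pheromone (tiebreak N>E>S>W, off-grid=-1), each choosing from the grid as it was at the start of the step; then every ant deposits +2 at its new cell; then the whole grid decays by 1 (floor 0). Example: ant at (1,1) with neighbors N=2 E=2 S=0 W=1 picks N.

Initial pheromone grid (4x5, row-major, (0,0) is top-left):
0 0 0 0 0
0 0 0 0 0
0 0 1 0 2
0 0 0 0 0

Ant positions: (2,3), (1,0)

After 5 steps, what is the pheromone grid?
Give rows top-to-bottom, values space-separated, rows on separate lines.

After step 1: ants at (2,4),(0,0)
  1 0 0 0 0
  0 0 0 0 0
  0 0 0 0 3
  0 0 0 0 0
After step 2: ants at (1,4),(0,1)
  0 1 0 0 0
  0 0 0 0 1
  0 0 0 0 2
  0 0 0 0 0
After step 3: ants at (2,4),(0,2)
  0 0 1 0 0
  0 0 0 0 0
  0 0 0 0 3
  0 0 0 0 0
After step 4: ants at (1,4),(0,3)
  0 0 0 1 0
  0 0 0 0 1
  0 0 0 0 2
  0 0 0 0 0
After step 5: ants at (2,4),(0,4)
  0 0 0 0 1
  0 0 0 0 0
  0 0 0 0 3
  0 0 0 0 0

0 0 0 0 1
0 0 0 0 0
0 0 0 0 3
0 0 0 0 0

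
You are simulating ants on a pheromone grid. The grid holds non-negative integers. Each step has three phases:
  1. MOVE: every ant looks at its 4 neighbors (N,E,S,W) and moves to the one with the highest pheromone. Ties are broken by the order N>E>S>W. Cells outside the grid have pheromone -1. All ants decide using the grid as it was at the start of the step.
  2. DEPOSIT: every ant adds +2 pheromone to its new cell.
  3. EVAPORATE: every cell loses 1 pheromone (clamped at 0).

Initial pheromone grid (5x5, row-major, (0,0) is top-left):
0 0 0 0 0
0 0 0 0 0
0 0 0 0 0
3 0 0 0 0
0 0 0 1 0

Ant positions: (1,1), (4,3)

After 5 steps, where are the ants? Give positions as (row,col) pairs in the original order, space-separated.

Step 1: ant0:(1,1)->N->(0,1) | ant1:(4,3)->N->(3,3)
  grid max=2 at (3,0)
Step 2: ant0:(0,1)->E->(0,2) | ant1:(3,3)->N->(2,3)
  grid max=1 at (0,2)
Step 3: ant0:(0,2)->E->(0,3) | ant1:(2,3)->N->(1,3)
  grid max=1 at (0,3)
Step 4: ant0:(0,3)->S->(1,3) | ant1:(1,3)->N->(0,3)
  grid max=2 at (0,3)
Step 5: ant0:(1,3)->N->(0,3) | ant1:(0,3)->S->(1,3)
  grid max=3 at (0,3)

(0,3) (1,3)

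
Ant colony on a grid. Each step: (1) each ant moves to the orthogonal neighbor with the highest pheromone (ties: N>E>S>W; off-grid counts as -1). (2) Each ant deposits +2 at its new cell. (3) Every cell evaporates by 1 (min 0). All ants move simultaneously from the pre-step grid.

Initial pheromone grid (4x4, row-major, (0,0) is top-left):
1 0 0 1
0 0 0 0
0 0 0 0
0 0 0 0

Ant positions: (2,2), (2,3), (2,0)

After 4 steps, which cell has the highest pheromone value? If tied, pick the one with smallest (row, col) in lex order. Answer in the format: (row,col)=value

Step 1: ant0:(2,2)->N->(1,2) | ant1:(2,3)->N->(1,3) | ant2:(2,0)->N->(1,0)
  grid max=1 at (1,0)
Step 2: ant0:(1,2)->E->(1,3) | ant1:(1,3)->W->(1,2) | ant2:(1,0)->N->(0,0)
  grid max=2 at (1,2)
Step 3: ant0:(1,3)->W->(1,2) | ant1:(1,2)->E->(1,3) | ant2:(0,0)->E->(0,1)
  grid max=3 at (1,2)
Step 4: ant0:(1,2)->E->(1,3) | ant1:(1,3)->W->(1,2) | ant2:(0,1)->E->(0,2)
  grid max=4 at (1,2)
Final grid:
  0 0 1 0
  0 0 4 4
  0 0 0 0
  0 0 0 0
Max pheromone 4 at (1,2)

Answer: (1,2)=4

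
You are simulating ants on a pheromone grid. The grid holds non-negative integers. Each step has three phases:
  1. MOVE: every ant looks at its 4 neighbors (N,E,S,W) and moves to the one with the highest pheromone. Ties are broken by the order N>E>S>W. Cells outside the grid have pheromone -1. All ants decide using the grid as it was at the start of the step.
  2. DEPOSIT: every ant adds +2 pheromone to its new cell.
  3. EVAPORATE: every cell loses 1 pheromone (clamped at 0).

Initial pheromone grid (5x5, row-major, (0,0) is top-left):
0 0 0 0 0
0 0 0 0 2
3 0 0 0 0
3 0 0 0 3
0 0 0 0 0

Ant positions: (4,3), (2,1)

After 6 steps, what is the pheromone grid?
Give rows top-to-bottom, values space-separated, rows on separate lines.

After step 1: ants at (3,3),(2,0)
  0 0 0 0 0
  0 0 0 0 1
  4 0 0 0 0
  2 0 0 1 2
  0 0 0 0 0
After step 2: ants at (3,4),(3,0)
  0 0 0 0 0
  0 0 0 0 0
  3 0 0 0 0
  3 0 0 0 3
  0 0 0 0 0
After step 3: ants at (2,4),(2,0)
  0 0 0 0 0
  0 0 0 0 0
  4 0 0 0 1
  2 0 0 0 2
  0 0 0 0 0
After step 4: ants at (3,4),(3,0)
  0 0 0 0 0
  0 0 0 0 0
  3 0 0 0 0
  3 0 0 0 3
  0 0 0 0 0
After step 5: ants at (2,4),(2,0)
  0 0 0 0 0
  0 0 0 0 0
  4 0 0 0 1
  2 0 0 0 2
  0 0 0 0 0
After step 6: ants at (3,4),(3,0)
  0 0 0 0 0
  0 0 0 0 0
  3 0 0 0 0
  3 0 0 0 3
  0 0 0 0 0

0 0 0 0 0
0 0 0 0 0
3 0 0 0 0
3 0 0 0 3
0 0 0 0 0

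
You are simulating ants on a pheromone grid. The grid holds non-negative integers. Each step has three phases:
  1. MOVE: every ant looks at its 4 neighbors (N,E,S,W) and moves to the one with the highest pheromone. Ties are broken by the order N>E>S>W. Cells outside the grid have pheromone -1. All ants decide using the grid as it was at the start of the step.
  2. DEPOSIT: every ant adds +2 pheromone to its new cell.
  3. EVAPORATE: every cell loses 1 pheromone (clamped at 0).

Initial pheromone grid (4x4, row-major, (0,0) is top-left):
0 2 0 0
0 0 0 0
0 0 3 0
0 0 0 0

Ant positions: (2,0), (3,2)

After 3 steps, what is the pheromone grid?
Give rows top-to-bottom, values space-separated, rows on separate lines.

After step 1: ants at (1,0),(2,2)
  0 1 0 0
  1 0 0 0
  0 0 4 0
  0 0 0 0
After step 2: ants at (0,0),(1,2)
  1 0 0 0
  0 0 1 0
  0 0 3 0
  0 0 0 0
After step 3: ants at (0,1),(2,2)
  0 1 0 0
  0 0 0 0
  0 0 4 0
  0 0 0 0

0 1 0 0
0 0 0 0
0 0 4 0
0 0 0 0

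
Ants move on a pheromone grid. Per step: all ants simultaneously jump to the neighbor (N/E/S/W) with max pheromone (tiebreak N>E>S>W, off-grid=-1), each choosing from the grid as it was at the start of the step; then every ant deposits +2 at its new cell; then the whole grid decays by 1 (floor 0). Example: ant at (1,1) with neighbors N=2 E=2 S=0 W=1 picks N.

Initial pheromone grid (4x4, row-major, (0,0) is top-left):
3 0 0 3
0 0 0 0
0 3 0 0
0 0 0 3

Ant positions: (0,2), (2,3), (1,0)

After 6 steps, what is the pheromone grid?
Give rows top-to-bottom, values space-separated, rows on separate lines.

After step 1: ants at (0,3),(3,3),(0,0)
  4 0 0 4
  0 0 0 0
  0 2 0 0
  0 0 0 4
After step 2: ants at (1,3),(2,3),(0,1)
  3 1 0 3
  0 0 0 1
  0 1 0 1
  0 0 0 3
After step 3: ants at (0,3),(3,3),(0,0)
  4 0 0 4
  0 0 0 0
  0 0 0 0
  0 0 0 4
After step 4: ants at (1,3),(2,3),(0,1)
  3 1 0 3
  0 0 0 1
  0 0 0 1
  0 0 0 3
After step 5: ants at (0,3),(3,3),(0,0)
  4 0 0 4
  0 0 0 0
  0 0 0 0
  0 0 0 4
After step 6: ants at (1,3),(2,3),(0,1)
  3 1 0 3
  0 0 0 1
  0 0 0 1
  0 0 0 3

3 1 0 3
0 0 0 1
0 0 0 1
0 0 0 3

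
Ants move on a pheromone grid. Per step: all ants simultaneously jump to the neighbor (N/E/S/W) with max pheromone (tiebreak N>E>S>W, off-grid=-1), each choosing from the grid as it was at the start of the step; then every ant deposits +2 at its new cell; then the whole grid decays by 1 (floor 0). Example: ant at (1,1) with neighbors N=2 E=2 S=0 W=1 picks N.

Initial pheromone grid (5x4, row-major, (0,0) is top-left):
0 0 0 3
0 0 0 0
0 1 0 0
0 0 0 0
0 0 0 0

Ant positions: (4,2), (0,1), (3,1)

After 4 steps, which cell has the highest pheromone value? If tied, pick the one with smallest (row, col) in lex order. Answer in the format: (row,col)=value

Answer: (0,3)=3

Derivation:
Step 1: ant0:(4,2)->N->(3,2) | ant1:(0,1)->E->(0,2) | ant2:(3,1)->N->(2,1)
  grid max=2 at (0,3)
Step 2: ant0:(3,2)->N->(2,2) | ant1:(0,2)->E->(0,3) | ant2:(2,1)->N->(1,1)
  grid max=3 at (0,3)
Step 3: ant0:(2,2)->W->(2,1) | ant1:(0,3)->S->(1,3) | ant2:(1,1)->S->(2,1)
  grid max=4 at (2,1)
Step 4: ant0:(2,1)->N->(1,1) | ant1:(1,3)->N->(0,3) | ant2:(2,1)->N->(1,1)
  grid max=3 at (0,3)
Final grid:
  0 0 0 3
  0 3 0 0
  0 3 0 0
  0 0 0 0
  0 0 0 0
Max pheromone 3 at (0,3)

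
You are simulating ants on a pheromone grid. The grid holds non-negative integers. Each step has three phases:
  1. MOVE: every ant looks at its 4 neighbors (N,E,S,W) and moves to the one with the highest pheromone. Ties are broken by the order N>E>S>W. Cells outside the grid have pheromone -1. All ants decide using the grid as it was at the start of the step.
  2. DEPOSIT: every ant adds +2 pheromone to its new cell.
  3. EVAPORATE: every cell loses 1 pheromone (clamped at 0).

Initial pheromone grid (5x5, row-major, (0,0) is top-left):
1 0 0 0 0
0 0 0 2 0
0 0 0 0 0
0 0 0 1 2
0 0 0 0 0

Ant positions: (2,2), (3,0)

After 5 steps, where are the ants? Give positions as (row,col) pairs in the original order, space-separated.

Step 1: ant0:(2,2)->N->(1,2) | ant1:(3,0)->N->(2,0)
  grid max=1 at (1,2)
Step 2: ant0:(1,2)->E->(1,3) | ant1:(2,0)->N->(1,0)
  grid max=2 at (1,3)
Step 3: ant0:(1,3)->N->(0,3) | ant1:(1,0)->N->(0,0)
  grid max=1 at (0,0)
Step 4: ant0:(0,3)->S->(1,3) | ant1:(0,0)->E->(0,1)
  grid max=2 at (1,3)
Step 5: ant0:(1,3)->N->(0,3) | ant1:(0,1)->E->(0,2)
  grid max=1 at (0,2)

(0,3) (0,2)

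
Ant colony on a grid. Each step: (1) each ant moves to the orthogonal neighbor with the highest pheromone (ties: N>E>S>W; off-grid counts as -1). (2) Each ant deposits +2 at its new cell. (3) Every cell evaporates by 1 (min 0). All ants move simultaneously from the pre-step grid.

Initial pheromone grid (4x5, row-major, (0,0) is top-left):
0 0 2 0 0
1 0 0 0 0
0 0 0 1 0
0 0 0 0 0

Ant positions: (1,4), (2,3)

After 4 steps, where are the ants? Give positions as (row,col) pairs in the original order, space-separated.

Step 1: ant0:(1,4)->N->(0,4) | ant1:(2,3)->N->(1,3)
  grid max=1 at (0,2)
Step 2: ant0:(0,4)->S->(1,4) | ant1:(1,3)->N->(0,3)
  grid max=1 at (0,3)
Step 3: ant0:(1,4)->N->(0,4) | ant1:(0,3)->E->(0,4)
  grid max=3 at (0,4)
Step 4: ant0:(0,4)->S->(1,4) | ant1:(0,4)->S->(1,4)
  grid max=3 at (1,4)

(1,4) (1,4)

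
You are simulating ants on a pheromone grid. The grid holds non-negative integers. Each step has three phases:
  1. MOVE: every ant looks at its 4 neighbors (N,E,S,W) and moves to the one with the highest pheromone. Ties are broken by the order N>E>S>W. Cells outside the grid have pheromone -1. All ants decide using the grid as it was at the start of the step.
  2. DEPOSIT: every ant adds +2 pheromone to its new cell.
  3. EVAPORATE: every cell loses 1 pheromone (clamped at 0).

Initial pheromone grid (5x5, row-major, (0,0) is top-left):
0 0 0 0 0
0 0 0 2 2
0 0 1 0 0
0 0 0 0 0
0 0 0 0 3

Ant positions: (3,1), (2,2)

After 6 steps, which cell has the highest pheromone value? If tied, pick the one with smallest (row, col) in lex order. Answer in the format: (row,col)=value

Step 1: ant0:(3,1)->N->(2,1) | ant1:(2,2)->N->(1,2)
  grid max=2 at (4,4)
Step 2: ant0:(2,1)->N->(1,1) | ant1:(1,2)->E->(1,3)
  grid max=2 at (1,3)
Step 3: ant0:(1,1)->N->(0,1) | ant1:(1,3)->N->(0,3)
  grid max=1 at (0,1)
Step 4: ant0:(0,1)->E->(0,2) | ant1:(0,3)->S->(1,3)
  grid max=2 at (1,3)
Step 5: ant0:(0,2)->E->(0,3) | ant1:(1,3)->N->(0,3)
  grid max=3 at (0,3)
Step 6: ant0:(0,3)->S->(1,3) | ant1:(0,3)->S->(1,3)
  grid max=4 at (1,3)
Final grid:
  0 0 0 2 0
  0 0 0 4 0
  0 0 0 0 0
  0 0 0 0 0
  0 0 0 0 0
Max pheromone 4 at (1,3)

Answer: (1,3)=4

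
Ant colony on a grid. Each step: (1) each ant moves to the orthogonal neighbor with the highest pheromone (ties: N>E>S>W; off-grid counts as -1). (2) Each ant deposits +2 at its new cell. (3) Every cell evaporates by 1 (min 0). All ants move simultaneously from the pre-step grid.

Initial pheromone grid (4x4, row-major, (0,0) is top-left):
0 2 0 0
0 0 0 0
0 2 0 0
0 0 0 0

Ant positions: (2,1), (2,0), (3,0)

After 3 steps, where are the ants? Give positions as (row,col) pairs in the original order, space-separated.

Step 1: ant0:(2,1)->N->(1,1) | ant1:(2,0)->E->(2,1) | ant2:(3,0)->N->(2,0)
  grid max=3 at (2,1)
Step 2: ant0:(1,1)->S->(2,1) | ant1:(2,1)->N->(1,1) | ant2:(2,0)->E->(2,1)
  grid max=6 at (2,1)
Step 3: ant0:(2,1)->N->(1,1) | ant1:(1,1)->S->(2,1) | ant2:(2,1)->N->(1,1)
  grid max=7 at (2,1)

(1,1) (2,1) (1,1)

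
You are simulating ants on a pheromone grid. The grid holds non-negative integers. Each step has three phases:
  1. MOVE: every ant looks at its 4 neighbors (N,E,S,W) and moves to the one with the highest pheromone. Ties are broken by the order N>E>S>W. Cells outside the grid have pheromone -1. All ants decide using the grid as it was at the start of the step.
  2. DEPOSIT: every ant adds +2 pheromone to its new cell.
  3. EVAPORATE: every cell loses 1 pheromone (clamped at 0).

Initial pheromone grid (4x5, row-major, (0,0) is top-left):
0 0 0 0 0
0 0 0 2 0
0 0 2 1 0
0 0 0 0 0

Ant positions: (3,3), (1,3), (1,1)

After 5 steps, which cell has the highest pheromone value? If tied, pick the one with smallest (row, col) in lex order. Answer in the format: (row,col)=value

Step 1: ant0:(3,3)->N->(2,3) | ant1:(1,3)->S->(2,3) | ant2:(1,1)->N->(0,1)
  grid max=4 at (2,3)
Step 2: ant0:(2,3)->N->(1,3) | ant1:(2,3)->N->(1,3) | ant2:(0,1)->E->(0,2)
  grid max=4 at (1,3)
Step 3: ant0:(1,3)->S->(2,3) | ant1:(1,3)->S->(2,3) | ant2:(0,2)->E->(0,3)
  grid max=6 at (2,3)
Step 4: ant0:(2,3)->N->(1,3) | ant1:(2,3)->N->(1,3) | ant2:(0,3)->S->(1,3)
  grid max=8 at (1,3)
Step 5: ant0:(1,3)->S->(2,3) | ant1:(1,3)->S->(2,3) | ant2:(1,3)->S->(2,3)
  grid max=10 at (2,3)
Final grid:
  0 0 0 0 0
  0 0 0 7 0
  0 0 0 10 0
  0 0 0 0 0
Max pheromone 10 at (2,3)

Answer: (2,3)=10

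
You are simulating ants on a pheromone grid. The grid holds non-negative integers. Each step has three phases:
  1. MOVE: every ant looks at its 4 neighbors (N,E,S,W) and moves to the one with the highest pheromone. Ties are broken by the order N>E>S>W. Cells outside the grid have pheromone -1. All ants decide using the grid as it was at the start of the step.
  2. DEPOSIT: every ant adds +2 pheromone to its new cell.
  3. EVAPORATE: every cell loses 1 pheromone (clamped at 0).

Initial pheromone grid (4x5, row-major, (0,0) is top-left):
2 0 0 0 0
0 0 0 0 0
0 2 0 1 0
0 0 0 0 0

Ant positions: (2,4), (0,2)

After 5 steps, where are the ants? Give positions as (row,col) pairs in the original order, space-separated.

Step 1: ant0:(2,4)->W->(2,3) | ant1:(0,2)->E->(0,3)
  grid max=2 at (2,3)
Step 2: ant0:(2,3)->N->(1,3) | ant1:(0,3)->E->(0,4)
  grid max=1 at (0,4)
Step 3: ant0:(1,3)->S->(2,3) | ant1:(0,4)->S->(1,4)
  grid max=2 at (2,3)
Step 4: ant0:(2,3)->N->(1,3) | ant1:(1,4)->N->(0,4)
  grid max=1 at (0,4)
Step 5: ant0:(1,3)->S->(2,3) | ant1:(0,4)->S->(1,4)
  grid max=2 at (2,3)

(2,3) (1,4)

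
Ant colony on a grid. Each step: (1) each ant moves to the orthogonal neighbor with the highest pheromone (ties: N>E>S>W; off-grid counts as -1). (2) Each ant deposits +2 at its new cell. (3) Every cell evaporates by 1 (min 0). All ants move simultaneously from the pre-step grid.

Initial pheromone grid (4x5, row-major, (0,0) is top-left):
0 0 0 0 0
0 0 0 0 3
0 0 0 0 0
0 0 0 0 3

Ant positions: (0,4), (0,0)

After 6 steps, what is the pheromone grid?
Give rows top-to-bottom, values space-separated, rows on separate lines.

After step 1: ants at (1,4),(0,1)
  0 1 0 0 0
  0 0 0 0 4
  0 0 0 0 0
  0 0 0 0 2
After step 2: ants at (0,4),(0,2)
  0 0 1 0 1
  0 0 0 0 3
  0 0 0 0 0
  0 0 0 0 1
After step 3: ants at (1,4),(0,3)
  0 0 0 1 0
  0 0 0 0 4
  0 0 0 0 0
  0 0 0 0 0
After step 4: ants at (0,4),(0,4)
  0 0 0 0 3
  0 0 0 0 3
  0 0 0 0 0
  0 0 0 0 0
After step 5: ants at (1,4),(1,4)
  0 0 0 0 2
  0 0 0 0 6
  0 0 0 0 0
  0 0 0 0 0
After step 6: ants at (0,4),(0,4)
  0 0 0 0 5
  0 0 0 0 5
  0 0 0 0 0
  0 0 0 0 0

0 0 0 0 5
0 0 0 0 5
0 0 0 0 0
0 0 0 0 0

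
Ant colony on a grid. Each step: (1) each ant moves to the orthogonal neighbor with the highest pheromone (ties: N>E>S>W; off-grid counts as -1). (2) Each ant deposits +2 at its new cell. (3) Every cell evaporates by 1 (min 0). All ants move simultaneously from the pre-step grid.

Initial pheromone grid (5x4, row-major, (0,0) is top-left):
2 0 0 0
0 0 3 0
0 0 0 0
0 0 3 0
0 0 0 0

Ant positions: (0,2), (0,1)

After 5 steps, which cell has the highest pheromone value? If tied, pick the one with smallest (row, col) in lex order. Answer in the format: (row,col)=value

Answer: (1,2)=4

Derivation:
Step 1: ant0:(0,2)->S->(1,2) | ant1:(0,1)->W->(0,0)
  grid max=4 at (1,2)
Step 2: ant0:(1,2)->N->(0,2) | ant1:(0,0)->E->(0,1)
  grid max=3 at (1,2)
Step 3: ant0:(0,2)->S->(1,2) | ant1:(0,1)->W->(0,0)
  grid max=4 at (1,2)
Step 4: ant0:(1,2)->N->(0,2) | ant1:(0,0)->E->(0,1)
  grid max=3 at (1,2)
Step 5: ant0:(0,2)->S->(1,2) | ant1:(0,1)->W->(0,0)
  grid max=4 at (1,2)
Final grid:
  3 0 0 0
  0 0 4 0
  0 0 0 0
  0 0 0 0
  0 0 0 0
Max pheromone 4 at (1,2)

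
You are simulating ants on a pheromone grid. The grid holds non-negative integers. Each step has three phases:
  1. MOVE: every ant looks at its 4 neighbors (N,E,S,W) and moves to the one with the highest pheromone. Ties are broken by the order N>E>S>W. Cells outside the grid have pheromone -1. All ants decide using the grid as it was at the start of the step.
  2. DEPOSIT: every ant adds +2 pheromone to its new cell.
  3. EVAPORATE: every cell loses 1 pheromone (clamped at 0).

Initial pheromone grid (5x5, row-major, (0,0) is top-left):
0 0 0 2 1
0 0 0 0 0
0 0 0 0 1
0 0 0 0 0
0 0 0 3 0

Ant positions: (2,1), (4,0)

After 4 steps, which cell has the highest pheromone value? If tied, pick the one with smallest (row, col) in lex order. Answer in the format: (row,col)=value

Answer: (0,0)=1

Derivation:
Step 1: ant0:(2,1)->N->(1,1) | ant1:(4,0)->N->(3,0)
  grid max=2 at (4,3)
Step 2: ant0:(1,1)->N->(0,1) | ant1:(3,0)->N->(2,0)
  grid max=1 at (0,1)
Step 3: ant0:(0,1)->E->(0,2) | ant1:(2,0)->N->(1,0)
  grid max=1 at (0,2)
Step 4: ant0:(0,2)->E->(0,3) | ant1:(1,0)->N->(0,0)
  grid max=1 at (0,0)
Final grid:
  1 0 0 1 0
  0 0 0 0 0
  0 0 0 0 0
  0 0 0 0 0
  0 0 0 0 0
Max pheromone 1 at (0,0)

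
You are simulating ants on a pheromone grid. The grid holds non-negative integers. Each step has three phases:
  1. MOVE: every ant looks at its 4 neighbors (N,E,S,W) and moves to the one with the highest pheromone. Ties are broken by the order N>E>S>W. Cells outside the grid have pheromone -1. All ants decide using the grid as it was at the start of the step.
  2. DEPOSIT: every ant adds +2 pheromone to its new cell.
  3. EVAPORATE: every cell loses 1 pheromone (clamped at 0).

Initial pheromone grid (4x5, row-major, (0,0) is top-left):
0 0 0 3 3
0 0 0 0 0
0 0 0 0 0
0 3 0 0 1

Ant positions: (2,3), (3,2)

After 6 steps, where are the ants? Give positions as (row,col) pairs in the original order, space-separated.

Step 1: ant0:(2,3)->N->(1,3) | ant1:(3,2)->W->(3,1)
  grid max=4 at (3,1)
Step 2: ant0:(1,3)->N->(0,3) | ant1:(3,1)->N->(2,1)
  grid max=3 at (0,3)
Step 3: ant0:(0,3)->E->(0,4) | ant1:(2,1)->S->(3,1)
  grid max=4 at (3,1)
Step 4: ant0:(0,4)->W->(0,3) | ant1:(3,1)->N->(2,1)
  grid max=3 at (0,3)
Step 5: ant0:(0,3)->E->(0,4) | ant1:(2,1)->S->(3,1)
  grid max=4 at (3,1)
Step 6: ant0:(0,4)->W->(0,3) | ant1:(3,1)->N->(2,1)
  grid max=3 at (0,3)

(0,3) (2,1)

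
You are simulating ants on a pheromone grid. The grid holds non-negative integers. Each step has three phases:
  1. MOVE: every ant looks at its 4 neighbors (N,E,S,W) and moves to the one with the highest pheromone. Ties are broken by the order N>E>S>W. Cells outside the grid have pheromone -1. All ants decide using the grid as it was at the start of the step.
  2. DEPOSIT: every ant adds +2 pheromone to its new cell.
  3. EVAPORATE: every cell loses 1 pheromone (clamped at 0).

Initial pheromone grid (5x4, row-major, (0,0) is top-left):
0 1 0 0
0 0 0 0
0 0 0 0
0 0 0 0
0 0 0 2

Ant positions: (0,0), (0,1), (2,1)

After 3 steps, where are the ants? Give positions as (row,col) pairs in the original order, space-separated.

Step 1: ant0:(0,0)->E->(0,1) | ant1:(0,1)->E->(0,2) | ant2:(2,1)->N->(1,1)
  grid max=2 at (0,1)
Step 2: ant0:(0,1)->E->(0,2) | ant1:(0,2)->W->(0,1) | ant2:(1,1)->N->(0,1)
  grid max=5 at (0,1)
Step 3: ant0:(0,2)->W->(0,1) | ant1:(0,1)->E->(0,2) | ant2:(0,1)->E->(0,2)
  grid max=6 at (0,1)

(0,1) (0,2) (0,2)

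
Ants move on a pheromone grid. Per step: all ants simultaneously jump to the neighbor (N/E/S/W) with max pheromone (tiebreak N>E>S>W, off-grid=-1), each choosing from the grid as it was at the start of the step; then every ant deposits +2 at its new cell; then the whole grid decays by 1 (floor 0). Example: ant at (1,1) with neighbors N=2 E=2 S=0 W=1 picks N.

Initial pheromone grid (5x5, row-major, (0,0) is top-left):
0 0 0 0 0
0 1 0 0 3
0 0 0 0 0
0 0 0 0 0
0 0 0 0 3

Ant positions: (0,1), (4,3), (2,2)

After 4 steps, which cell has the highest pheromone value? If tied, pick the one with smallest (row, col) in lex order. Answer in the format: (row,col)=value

Answer: (1,1)=5

Derivation:
Step 1: ant0:(0,1)->S->(1,1) | ant1:(4,3)->E->(4,4) | ant2:(2,2)->N->(1,2)
  grid max=4 at (4,4)
Step 2: ant0:(1,1)->E->(1,2) | ant1:(4,4)->N->(3,4) | ant2:(1,2)->W->(1,1)
  grid max=3 at (1,1)
Step 3: ant0:(1,2)->W->(1,1) | ant1:(3,4)->S->(4,4) | ant2:(1,1)->E->(1,2)
  grid max=4 at (1,1)
Step 4: ant0:(1,1)->E->(1,2) | ant1:(4,4)->N->(3,4) | ant2:(1,2)->W->(1,1)
  grid max=5 at (1,1)
Final grid:
  0 0 0 0 0
  0 5 4 0 0
  0 0 0 0 0
  0 0 0 0 1
  0 0 0 0 3
Max pheromone 5 at (1,1)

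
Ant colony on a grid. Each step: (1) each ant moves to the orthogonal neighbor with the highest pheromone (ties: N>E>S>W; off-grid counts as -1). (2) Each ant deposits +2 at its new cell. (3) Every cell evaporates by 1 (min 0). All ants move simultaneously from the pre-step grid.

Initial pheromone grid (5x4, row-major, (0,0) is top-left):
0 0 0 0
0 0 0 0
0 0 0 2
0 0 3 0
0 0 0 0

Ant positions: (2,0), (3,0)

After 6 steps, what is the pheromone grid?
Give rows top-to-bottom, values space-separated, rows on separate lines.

After step 1: ants at (1,0),(2,0)
  0 0 0 0
  1 0 0 0
  1 0 0 1
  0 0 2 0
  0 0 0 0
After step 2: ants at (2,0),(1,0)
  0 0 0 0
  2 0 0 0
  2 0 0 0
  0 0 1 0
  0 0 0 0
After step 3: ants at (1,0),(2,0)
  0 0 0 0
  3 0 0 0
  3 0 0 0
  0 0 0 0
  0 0 0 0
After step 4: ants at (2,0),(1,0)
  0 0 0 0
  4 0 0 0
  4 0 0 0
  0 0 0 0
  0 0 0 0
After step 5: ants at (1,0),(2,0)
  0 0 0 0
  5 0 0 0
  5 0 0 0
  0 0 0 0
  0 0 0 0
After step 6: ants at (2,0),(1,0)
  0 0 0 0
  6 0 0 0
  6 0 0 0
  0 0 0 0
  0 0 0 0

0 0 0 0
6 0 0 0
6 0 0 0
0 0 0 0
0 0 0 0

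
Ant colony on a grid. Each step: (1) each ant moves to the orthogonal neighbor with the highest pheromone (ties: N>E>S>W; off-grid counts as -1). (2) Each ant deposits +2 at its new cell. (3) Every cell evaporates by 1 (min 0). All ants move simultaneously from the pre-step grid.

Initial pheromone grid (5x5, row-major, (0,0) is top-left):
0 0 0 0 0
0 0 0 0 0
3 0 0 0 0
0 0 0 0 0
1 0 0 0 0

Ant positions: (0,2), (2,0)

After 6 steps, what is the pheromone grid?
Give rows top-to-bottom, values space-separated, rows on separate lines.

After step 1: ants at (0,3),(1,0)
  0 0 0 1 0
  1 0 0 0 0
  2 0 0 0 0
  0 0 0 0 0
  0 0 0 0 0
After step 2: ants at (0,4),(2,0)
  0 0 0 0 1
  0 0 0 0 0
  3 0 0 0 0
  0 0 0 0 0
  0 0 0 0 0
After step 3: ants at (1,4),(1,0)
  0 0 0 0 0
  1 0 0 0 1
  2 0 0 0 0
  0 0 0 0 0
  0 0 0 0 0
After step 4: ants at (0,4),(2,0)
  0 0 0 0 1
  0 0 0 0 0
  3 0 0 0 0
  0 0 0 0 0
  0 0 0 0 0
After step 5: ants at (1,4),(1,0)
  0 0 0 0 0
  1 0 0 0 1
  2 0 0 0 0
  0 0 0 0 0
  0 0 0 0 0
After step 6: ants at (0,4),(2,0)
  0 0 0 0 1
  0 0 0 0 0
  3 0 0 0 0
  0 0 0 0 0
  0 0 0 0 0

0 0 0 0 1
0 0 0 0 0
3 0 0 0 0
0 0 0 0 0
0 0 0 0 0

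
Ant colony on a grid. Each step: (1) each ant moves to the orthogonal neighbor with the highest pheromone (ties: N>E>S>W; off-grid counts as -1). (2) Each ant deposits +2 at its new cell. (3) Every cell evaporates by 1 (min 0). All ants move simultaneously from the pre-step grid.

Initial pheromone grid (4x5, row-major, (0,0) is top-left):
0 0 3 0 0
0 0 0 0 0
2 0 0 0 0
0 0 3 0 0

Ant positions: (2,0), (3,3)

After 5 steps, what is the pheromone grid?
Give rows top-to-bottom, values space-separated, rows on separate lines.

After step 1: ants at (1,0),(3,2)
  0 0 2 0 0
  1 0 0 0 0
  1 0 0 0 0
  0 0 4 0 0
After step 2: ants at (2,0),(2,2)
  0 0 1 0 0
  0 0 0 0 0
  2 0 1 0 0
  0 0 3 0 0
After step 3: ants at (1,0),(3,2)
  0 0 0 0 0
  1 0 0 0 0
  1 0 0 0 0
  0 0 4 0 0
After step 4: ants at (2,0),(2,2)
  0 0 0 0 0
  0 0 0 0 0
  2 0 1 0 0
  0 0 3 0 0
After step 5: ants at (1,0),(3,2)
  0 0 0 0 0
  1 0 0 0 0
  1 0 0 0 0
  0 0 4 0 0

0 0 0 0 0
1 0 0 0 0
1 0 0 0 0
0 0 4 0 0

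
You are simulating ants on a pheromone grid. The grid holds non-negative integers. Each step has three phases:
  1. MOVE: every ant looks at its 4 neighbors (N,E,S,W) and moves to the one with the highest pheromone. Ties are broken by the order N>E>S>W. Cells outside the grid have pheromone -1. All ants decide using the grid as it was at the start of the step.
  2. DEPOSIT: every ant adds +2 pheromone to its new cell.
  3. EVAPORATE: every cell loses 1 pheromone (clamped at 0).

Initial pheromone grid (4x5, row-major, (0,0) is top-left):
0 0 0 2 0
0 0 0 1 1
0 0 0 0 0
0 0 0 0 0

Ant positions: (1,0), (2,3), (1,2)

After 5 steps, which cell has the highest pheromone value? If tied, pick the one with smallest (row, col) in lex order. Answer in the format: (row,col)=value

Step 1: ant0:(1,0)->N->(0,0) | ant1:(2,3)->N->(1,3) | ant2:(1,2)->E->(1,3)
  grid max=4 at (1,3)
Step 2: ant0:(0,0)->E->(0,1) | ant1:(1,3)->N->(0,3) | ant2:(1,3)->N->(0,3)
  grid max=4 at (0,3)
Step 3: ant0:(0,1)->E->(0,2) | ant1:(0,3)->S->(1,3) | ant2:(0,3)->S->(1,3)
  grid max=6 at (1,3)
Step 4: ant0:(0,2)->E->(0,3) | ant1:(1,3)->N->(0,3) | ant2:(1,3)->N->(0,3)
  grid max=8 at (0,3)
Step 5: ant0:(0,3)->S->(1,3) | ant1:(0,3)->S->(1,3) | ant2:(0,3)->S->(1,3)
  grid max=10 at (1,3)
Final grid:
  0 0 0 7 0
  0 0 0 10 0
  0 0 0 0 0
  0 0 0 0 0
Max pheromone 10 at (1,3)

Answer: (1,3)=10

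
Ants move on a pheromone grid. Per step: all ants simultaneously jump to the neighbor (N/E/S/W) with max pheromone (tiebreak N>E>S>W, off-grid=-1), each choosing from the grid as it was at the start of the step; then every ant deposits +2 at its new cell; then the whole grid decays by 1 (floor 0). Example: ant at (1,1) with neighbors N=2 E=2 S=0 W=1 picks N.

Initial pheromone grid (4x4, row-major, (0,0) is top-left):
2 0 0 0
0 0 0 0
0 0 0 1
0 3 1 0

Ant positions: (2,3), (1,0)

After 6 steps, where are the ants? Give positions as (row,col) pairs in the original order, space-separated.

Step 1: ant0:(2,3)->N->(1,3) | ant1:(1,0)->N->(0,0)
  grid max=3 at (0,0)
Step 2: ant0:(1,3)->N->(0,3) | ant1:(0,0)->E->(0,1)
  grid max=2 at (0,0)
Step 3: ant0:(0,3)->S->(1,3) | ant1:(0,1)->W->(0,0)
  grid max=3 at (0,0)
Step 4: ant0:(1,3)->N->(0,3) | ant1:(0,0)->E->(0,1)
  grid max=2 at (0,0)
Step 5: ant0:(0,3)->S->(1,3) | ant1:(0,1)->W->(0,0)
  grid max=3 at (0,0)
Step 6: ant0:(1,3)->N->(0,3) | ant1:(0,0)->E->(0,1)
  grid max=2 at (0,0)

(0,3) (0,1)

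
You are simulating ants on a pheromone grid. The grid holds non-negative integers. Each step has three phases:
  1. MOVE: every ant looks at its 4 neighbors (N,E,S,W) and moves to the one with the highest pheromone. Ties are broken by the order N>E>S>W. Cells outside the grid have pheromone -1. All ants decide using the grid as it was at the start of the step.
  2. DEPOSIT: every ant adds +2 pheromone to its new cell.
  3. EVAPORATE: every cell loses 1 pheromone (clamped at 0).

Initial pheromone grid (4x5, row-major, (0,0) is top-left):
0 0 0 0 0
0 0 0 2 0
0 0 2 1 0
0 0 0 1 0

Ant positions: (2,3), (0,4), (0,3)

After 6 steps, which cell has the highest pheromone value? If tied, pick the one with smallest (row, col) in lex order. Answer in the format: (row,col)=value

Answer: (1,3)=14

Derivation:
Step 1: ant0:(2,3)->N->(1,3) | ant1:(0,4)->S->(1,4) | ant2:(0,3)->S->(1,3)
  grid max=5 at (1,3)
Step 2: ant0:(1,3)->E->(1,4) | ant1:(1,4)->W->(1,3) | ant2:(1,3)->E->(1,4)
  grid max=6 at (1,3)
Step 3: ant0:(1,4)->W->(1,3) | ant1:(1,3)->E->(1,4) | ant2:(1,4)->W->(1,3)
  grid max=9 at (1,3)
Step 4: ant0:(1,3)->E->(1,4) | ant1:(1,4)->W->(1,3) | ant2:(1,3)->E->(1,4)
  grid max=10 at (1,3)
Step 5: ant0:(1,4)->W->(1,3) | ant1:(1,3)->E->(1,4) | ant2:(1,4)->W->(1,3)
  grid max=13 at (1,3)
Step 6: ant0:(1,3)->E->(1,4) | ant1:(1,4)->W->(1,3) | ant2:(1,3)->E->(1,4)
  grid max=14 at (1,3)
Final grid:
  0 0 0 0 0
  0 0 0 14 12
  0 0 0 0 0
  0 0 0 0 0
Max pheromone 14 at (1,3)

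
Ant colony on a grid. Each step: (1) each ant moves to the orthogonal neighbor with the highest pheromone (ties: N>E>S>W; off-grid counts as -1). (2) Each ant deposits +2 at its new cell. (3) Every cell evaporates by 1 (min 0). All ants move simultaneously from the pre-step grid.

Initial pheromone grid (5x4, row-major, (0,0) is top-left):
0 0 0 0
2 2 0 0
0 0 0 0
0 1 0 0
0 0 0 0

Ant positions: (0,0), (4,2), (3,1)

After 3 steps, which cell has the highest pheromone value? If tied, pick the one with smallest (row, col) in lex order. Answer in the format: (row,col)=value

Answer: (1,0)=5

Derivation:
Step 1: ant0:(0,0)->S->(1,0) | ant1:(4,2)->N->(3,2) | ant2:(3,1)->N->(2,1)
  grid max=3 at (1,0)
Step 2: ant0:(1,0)->E->(1,1) | ant1:(3,2)->N->(2,2) | ant2:(2,1)->N->(1,1)
  grid max=4 at (1,1)
Step 3: ant0:(1,1)->W->(1,0) | ant1:(2,2)->N->(1,2) | ant2:(1,1)->W->(1,0)
  grid max=5 at (1,0)
Final grid:
  0 0 0 0
  5 3 1 0
  0 0 0 0
  0 0 0 0
  0 0 0 0
Max pheromone 5 at (1,0)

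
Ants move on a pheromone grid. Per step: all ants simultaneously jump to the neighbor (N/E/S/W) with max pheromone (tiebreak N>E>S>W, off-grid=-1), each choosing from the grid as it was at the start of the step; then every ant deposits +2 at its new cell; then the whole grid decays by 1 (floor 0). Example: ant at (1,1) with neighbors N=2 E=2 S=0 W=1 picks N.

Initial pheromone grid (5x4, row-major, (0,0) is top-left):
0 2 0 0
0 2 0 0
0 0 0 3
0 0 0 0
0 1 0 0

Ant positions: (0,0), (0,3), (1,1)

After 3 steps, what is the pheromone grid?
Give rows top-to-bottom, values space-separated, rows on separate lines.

After step 1: ants at (0,1),(1,3),(0,1)
  0 5 0 0
  0 1 0 1
  0 0 0 2
  0 0 0 0
  0 0 0 0
After step 2: ants at (1,1),(2,3),(1,1)
  0 4 0 0
  0 4 0 0
  0 0 0 3
  0 0 0 0
  0 0 0 0
After step 3: ants at (0,1),(1,3),(0,1)
  0 7 0 0
  0 3 0 1
  0 0 0 2
  0 0 0 0
  0 0 0 0

0 7 0 0
0 3 0 1
0 0 0 2
0 0 0 0
0 0 0 0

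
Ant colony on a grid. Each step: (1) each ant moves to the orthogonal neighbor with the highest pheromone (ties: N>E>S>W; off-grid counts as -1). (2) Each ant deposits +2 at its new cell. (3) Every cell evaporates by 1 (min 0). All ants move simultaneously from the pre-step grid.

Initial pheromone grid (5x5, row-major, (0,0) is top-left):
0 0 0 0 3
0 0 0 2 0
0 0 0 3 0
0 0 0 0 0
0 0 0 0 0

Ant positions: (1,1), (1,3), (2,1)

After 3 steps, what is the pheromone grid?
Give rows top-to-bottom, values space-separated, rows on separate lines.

After step 1: ants at (0,1),(2,3),(1,1)
  0 1 0 0 2
  0 1 0 1 0
  0 0 0 4 0
  0 0 0 0 0
  0 0 0 0 0
After step 2: ants at (1,1),(1,3),(0,1)
  0 2 0 0 1
  0 2 0 2 0
  0 0 0 3 0
  0 0 0 0 0
  0 0 0 0 0
After step 3: ants at (0,1),(2,3),(1,1)
  0 3 0 0 0
  0 3 0 1 0
  0 0 0 4 0
  0 0 0 0 0
  0 0 0 0 0

0 3 0 0 0
0 3 0 1 0
0 0 0 4 0
0 0 0 0 0
0 0 0 0 0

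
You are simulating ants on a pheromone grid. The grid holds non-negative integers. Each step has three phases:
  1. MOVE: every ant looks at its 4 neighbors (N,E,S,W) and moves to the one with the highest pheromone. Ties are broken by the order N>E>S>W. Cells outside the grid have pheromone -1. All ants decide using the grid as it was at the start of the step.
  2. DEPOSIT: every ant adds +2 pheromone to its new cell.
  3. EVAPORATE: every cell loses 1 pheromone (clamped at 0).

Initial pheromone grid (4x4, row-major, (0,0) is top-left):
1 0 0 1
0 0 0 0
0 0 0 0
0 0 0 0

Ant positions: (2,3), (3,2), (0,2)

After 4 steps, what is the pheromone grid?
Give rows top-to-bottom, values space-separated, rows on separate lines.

After step 1: ants at (1,3),(2,2),(0,3)
  0 0 0 2
  0 0 0 1
  0 0 1 0
  0 0 0 0
After step 2: ants at (0,3),(1,2),(1,3)
  0 0 0 3
  0 0 1 2
  0 0 0 0
  0 0 0 0
After step 3: ants at (1,3),(1,3),(0,3)
  0 0 0 4
  0 0 0 5
  0 0 0 0
  0 0 0 0
After step 4: ants at (0,3),(0,3),(1,3)
  0 0 0 7
  0 0 0 6
  0 0 0 0
  0 0 0 0

0 0 0 7
0 0 0 6
0 0 0 0
0 0 0 0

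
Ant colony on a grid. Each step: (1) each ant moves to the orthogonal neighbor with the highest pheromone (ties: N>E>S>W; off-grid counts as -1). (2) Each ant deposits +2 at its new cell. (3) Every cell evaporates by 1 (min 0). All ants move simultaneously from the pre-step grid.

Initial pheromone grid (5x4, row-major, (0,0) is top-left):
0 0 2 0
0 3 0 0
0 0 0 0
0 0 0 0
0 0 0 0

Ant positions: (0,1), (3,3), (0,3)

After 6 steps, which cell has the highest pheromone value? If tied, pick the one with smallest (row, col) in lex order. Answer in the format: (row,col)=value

Step 1: ant0:(0,1)->S->(1,1) | ant1:(3,3)->N->(2,3) | ant2:(0,3)->W->(0,2)
  grid max=4 at (1,1)
Step 2: ant0:(1,1)->N->(0,1) | ant1:(2,3)->N->(1,3) | ant2:(0,2)->E->(0,3)
  grid max=3 at (1,1)
Step 3: ant0:(0,1)->S->(1,1) | ant1:(1,3)->N->(0,3) | ant2:(0,3)->W->(0,2)
  grid max=4 at (1,1)
Step 4: ant0:(1,1)->N->(0,1) | ant1:(0,3)->W->(0,2) | ant2:(0,2)->E->(0,3)
  grid max=4 at (0,2)
Step 5: ant0:(0,1)->E->(0,2) | ant1:(0,2)->E->(0,3) | ant2:(0,3)->W->(0,2)
  grid max=7 at (0,2)
Step 6: ant0:(0,2)->E->(0,3) | ant1:(0,3)->W->(0,2) | ant2:(0,2)->E->(0,3)
  grid max=8 at (0,2)
Final grid:
  0 0 8 7
  0 1 0 0
  0 0 0 0
  0 0 0 0
  0 0 0 0
Max pheromone 8 at (0,2)

Answer: (0,2)=8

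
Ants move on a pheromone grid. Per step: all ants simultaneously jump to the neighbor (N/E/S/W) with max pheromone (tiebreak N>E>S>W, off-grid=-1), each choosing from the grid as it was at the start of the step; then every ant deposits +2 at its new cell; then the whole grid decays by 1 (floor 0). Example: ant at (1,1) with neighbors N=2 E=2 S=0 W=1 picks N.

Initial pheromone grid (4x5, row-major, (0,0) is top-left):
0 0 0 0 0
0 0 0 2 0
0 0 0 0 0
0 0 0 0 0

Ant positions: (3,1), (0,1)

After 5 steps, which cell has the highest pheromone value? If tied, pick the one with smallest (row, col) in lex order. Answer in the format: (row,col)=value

Step 1: ant0:(3,1)->N->(2,1) | ant1:(0,1)->E->(0,2)
  grid max=1 at (0,2)
Step 2: ant0:(2,1)->N->(1,1) | ant1:(0,2)->E->(0,3)
  grid max=1 at (0,3)
Step 3: ant0:(1,1)->N->(0,1) | ant1:(0,3)->E->(0,4)
  grid max=1 at (0,1)
Step 4: ant0:(0,1)->E->(0,2) | ant1:(0,4)->S->(1,4)
  grid max=1 at (0,2)
Step 5: ant0:(0,2)->E->(0,3) | ant1:(1,4)->N->(0,4)
  grid max=1 at (0,3)
Final grid:
  0 0 0 1 1
  0 0 0 0 0
  0 0 0 0 0
  0 0 0 0 0
Max pheromone 1 at (0,3)

Answer: (0,3)=1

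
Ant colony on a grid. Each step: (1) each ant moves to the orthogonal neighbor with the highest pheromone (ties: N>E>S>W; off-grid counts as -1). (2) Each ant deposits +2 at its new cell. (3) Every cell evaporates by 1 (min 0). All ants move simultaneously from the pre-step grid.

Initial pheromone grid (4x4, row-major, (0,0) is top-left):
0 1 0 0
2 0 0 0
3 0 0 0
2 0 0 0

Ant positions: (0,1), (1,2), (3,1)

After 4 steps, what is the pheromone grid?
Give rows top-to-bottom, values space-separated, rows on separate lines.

After step 1: ants at (0,2),(0,2),(3,0)
  0 0 3 0
  1 0 0 0
  2 0 0 0
  3 0 0 0
After step 2: ants at (0,3),(0,3),(2,0)
  0 0 2 3
  0 0 0 0
  3 0 0 0
  2 0 0 0
After step 3: ants at (0,2),(0,2),(3,0)
  0 0 5 2
  0 0 0 0
  2 0 0 0
  3 0 0 0
After step 4: ants at (0,3),(0,3),(2,0)
  0 0 4 5
  0 0 0 0
  3 0 0 0
  2 0 0 0

0 0 4 5
0 0 0 0
3 0 0 0
2 0 0 0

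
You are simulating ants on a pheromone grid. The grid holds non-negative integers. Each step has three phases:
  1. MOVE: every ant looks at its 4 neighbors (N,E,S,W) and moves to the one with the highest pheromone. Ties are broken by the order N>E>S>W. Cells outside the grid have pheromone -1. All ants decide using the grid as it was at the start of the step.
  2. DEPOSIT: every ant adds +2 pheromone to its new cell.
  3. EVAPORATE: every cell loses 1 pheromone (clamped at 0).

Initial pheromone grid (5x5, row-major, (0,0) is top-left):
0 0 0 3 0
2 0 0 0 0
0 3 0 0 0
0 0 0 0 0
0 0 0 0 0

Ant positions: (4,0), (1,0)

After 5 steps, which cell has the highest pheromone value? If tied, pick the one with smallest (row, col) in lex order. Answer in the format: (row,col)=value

Answer: (1,0)=5

Derivation:
Step 1: ant0:(4,0)->N->(3,0) | ant1:(1,0)->N->(0,0)
  grid max=2 at (0,3)
Step 2: ant0:(3,0)->N->(2,0) | ant1:(0,0)->S->(1,0)
  grid max=2 at (1,0)
Step 3: ant0:(2,0)->N->(1,0) | ant1:(1,0)->S->(2,0)
  grid max=3 at (1,0)
Step 4: ant0:(1,0)->S->(2,0) | ant1:(2,0)->N->(1,0)
  grid max=4 at (1,0)
Step 5: ant0:(2,0)->N->(1,0) | ant1:(1,0)->S->(2,0)
  grid max=5 at (1,0)
Final grid:
  0 0 0 0 0
  5 0 0 0 0
  4 0 0 0 0
  0 0 0 0 0
  0 0 0 0 0
Max pheromone 5 at (1,0)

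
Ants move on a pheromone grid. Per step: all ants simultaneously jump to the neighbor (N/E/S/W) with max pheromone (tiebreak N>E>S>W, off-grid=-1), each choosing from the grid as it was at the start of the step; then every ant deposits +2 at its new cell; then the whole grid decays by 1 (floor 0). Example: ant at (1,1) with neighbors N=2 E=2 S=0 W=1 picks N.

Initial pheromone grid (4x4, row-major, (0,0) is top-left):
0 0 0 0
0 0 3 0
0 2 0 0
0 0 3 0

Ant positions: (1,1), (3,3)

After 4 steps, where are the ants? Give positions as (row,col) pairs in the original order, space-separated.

Step 1: ant0:(1,1)->E->(1,2) | ant1:(3,3)->W->(3,2)
  grid max=4 at (1,2)
Step 2: ant0:(1,2)->N->(0,2) | ant1:(3,2)->N->(2,2)
  grid max=3 at (1,2)
Step 3: ant0:(0,2)->S->(1,2) | ant1:(2,2)->N->(1,2)
  grid max=6 at (1,2)
Step 4: ant0:(1,2)->N->(0,2) | ant1:(1,2)->N->(0,2)
  grid max=5 at (1,2)

(0,2) (0,2)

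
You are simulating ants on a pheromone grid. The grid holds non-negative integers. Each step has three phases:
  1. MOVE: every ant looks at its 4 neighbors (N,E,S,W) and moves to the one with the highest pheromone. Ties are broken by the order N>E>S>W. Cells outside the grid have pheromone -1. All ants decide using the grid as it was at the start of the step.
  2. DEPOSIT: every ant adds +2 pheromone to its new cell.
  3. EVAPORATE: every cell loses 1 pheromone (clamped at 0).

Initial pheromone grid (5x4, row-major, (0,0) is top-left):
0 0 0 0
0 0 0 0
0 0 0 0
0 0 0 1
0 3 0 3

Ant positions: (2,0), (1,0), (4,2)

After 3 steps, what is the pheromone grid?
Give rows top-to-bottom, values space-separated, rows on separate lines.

After step 1: ants at (1,0),(0,0),(4,3)
  1 0 0 0
  1 0 0 0
  0 0 0 0
  0 0 0 0
  0 2 0 4
After step 2: ants at (0,0),(1,0),(3,3)
  2 0 0 0
  2 0 0 0
  0 0 0 0
  0 0 0 1
  0 1 0 3
After step 3: ants at (1,0),(0,0),(4,3)
  3 0 0 0
  3 0 0 0
  0 0 0 0
  0 0 0 0
  0 0 0 4

3 0 0 0
3 0 0 0
0 0 0 0
0 0 0 0
0 0 0 4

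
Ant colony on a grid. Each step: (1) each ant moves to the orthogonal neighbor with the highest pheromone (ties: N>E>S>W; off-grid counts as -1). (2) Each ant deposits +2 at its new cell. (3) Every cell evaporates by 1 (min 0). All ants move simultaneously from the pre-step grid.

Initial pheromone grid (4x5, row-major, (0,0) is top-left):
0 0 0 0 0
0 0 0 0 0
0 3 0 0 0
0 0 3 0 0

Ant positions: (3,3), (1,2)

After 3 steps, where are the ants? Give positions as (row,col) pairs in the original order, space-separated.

Step 1: ant0:(3,3)->W->(3,2) | ant1:(1,2)->N->(0,2)
  grid max=4 at (3,2)
Step 2: ant0:(3,2)->N->(2,2) | ant1:(0,2)->E->(0,3)
  grid max=3 at (3,2)
Step 3: ant0:(2,2)->S->(3,2) | ant1:(0,3)->E->(0,4)
  grid max=4 at (3,2)

(3,2) (0,4)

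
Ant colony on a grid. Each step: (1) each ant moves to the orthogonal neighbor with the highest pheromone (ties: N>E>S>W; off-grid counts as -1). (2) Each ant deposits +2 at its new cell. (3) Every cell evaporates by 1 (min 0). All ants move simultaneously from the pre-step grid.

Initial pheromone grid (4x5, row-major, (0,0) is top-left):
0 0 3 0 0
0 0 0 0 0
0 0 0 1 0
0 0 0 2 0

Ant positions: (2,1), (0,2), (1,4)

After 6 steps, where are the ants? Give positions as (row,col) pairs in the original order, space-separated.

Step 1: ant0:(2,1)->N->(1,1) | ant1:(0,2)->E->(0,3) | ant2:(1,4)->N->(0,4)
  grid max=2 at (0,2)
Step 2: ant0:(1,1)->N->(0,1) | ant1:(0,3)->W->(0,2) | ant2:(0,4)->W->(0,3)
  grid max=3 at (0,2)
Step 3: ant0:(0,1)->E->(0,2) | ant1:(0,2)->E->(0,3) | ant2:(0,3)->W->(0,2)
  grid max=6 at (0,2)
Step 4: ant0:(0,2)->E->(0,3) | ant1:(0,3)->W->(0,2) | ant2:(0,2)->E->(0,3)
  grid max=7 at (0,2)
Step 5: ant0:(0,3)->W->(0,2) | ant1:(0,2)->E->(0,3) | ant2:(0,3)->W->(0,2)
  grid max=10 at (0,2)
Step 6: ant0:(0,2)->E->(0,3) | ant1:(0,3)->W->(0,2) | ant2:(0,2)->E->(0,3)
  grid max=11 at (0,2)

(0,3) (0,2) (0,3)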